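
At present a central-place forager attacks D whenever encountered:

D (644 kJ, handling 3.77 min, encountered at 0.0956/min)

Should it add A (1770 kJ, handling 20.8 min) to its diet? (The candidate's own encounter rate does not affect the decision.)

On D alone, R = ΣλE/(1+Σλh) = 61.57/1.36 = 45.26 kJ/min.
Profitability of A: 1770/20.8 = 85.1 kJ/min.
Since 85.1 > R, including A increases the long-run rate.

Yes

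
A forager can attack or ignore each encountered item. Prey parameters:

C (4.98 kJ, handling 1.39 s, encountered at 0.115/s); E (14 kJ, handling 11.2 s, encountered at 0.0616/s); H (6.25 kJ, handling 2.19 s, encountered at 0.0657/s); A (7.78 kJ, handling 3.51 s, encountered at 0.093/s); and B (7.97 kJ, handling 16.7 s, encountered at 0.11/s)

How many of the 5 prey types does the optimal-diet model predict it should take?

4

Rank by E/h (kJ/s): C 3.58, H 2.85, A 2.22, E 1.25, B 0.477. Include each in turn until the next type's E/h falls below the running intake rate.
Rate on top 1: 0.4938. H: 2.85 > 0.4938 → include.
Rate on top 2: 0.7542. A: 2.22 > 0.7542 → include.
Rate on top 3: 1.047. E: 1.25 > 1.047 → include.
Rate on top 4: 1.107. B: 0.477 < 1.107 → exclude; stop.
Optimal diet: C, H, A, E — 4 of 5 types.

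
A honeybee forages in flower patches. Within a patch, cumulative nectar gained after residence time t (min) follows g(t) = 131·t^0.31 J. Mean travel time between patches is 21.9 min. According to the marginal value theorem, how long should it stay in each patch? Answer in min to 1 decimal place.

By the marginal value theorem, leave when the instantaneous gain rate g'(t) equals the habitat-wide average g(t)/(T + t).
g'(t) = 0.31·131·t^-0.69. Setting 0.31·131·t^-0.69 = 131·t^0.31/(21.9+t) gives 0.31(21.9+t) = t, so 0.69·t = 0.31×21.9.
t* = 0.31×21.9/0.69 = 9.839 min.

9.8 min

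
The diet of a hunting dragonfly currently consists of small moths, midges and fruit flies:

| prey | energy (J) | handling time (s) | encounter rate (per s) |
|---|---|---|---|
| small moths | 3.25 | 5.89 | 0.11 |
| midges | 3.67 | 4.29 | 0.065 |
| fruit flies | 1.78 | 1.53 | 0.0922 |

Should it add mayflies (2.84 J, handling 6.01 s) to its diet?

Current rate: (0.11×3.25 + 0.065×3.67 + 0.0922×1.78)/(1 + 0.11×5.89 + 0.065×4.29 + 0.0922×1.53) = 0.3676 J/s.
mayflies: E/h = 2.84/6.01 = 0.4725 J/s.
0.4725 > 0.3676, so adding mayflies raises the average — include it.

Yes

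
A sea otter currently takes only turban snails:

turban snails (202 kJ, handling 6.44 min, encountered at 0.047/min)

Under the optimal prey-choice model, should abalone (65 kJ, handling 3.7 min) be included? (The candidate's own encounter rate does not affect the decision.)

Yes

On turban snails alone, R = ΣλE/(1+Σλh) = 9.494/1.303 = 7.288 kJ/min.
abalone: E/h = 65/3.7 = 17.57 kJ/min.
17.57 > 7.288, so adding abalone raises the average — include it.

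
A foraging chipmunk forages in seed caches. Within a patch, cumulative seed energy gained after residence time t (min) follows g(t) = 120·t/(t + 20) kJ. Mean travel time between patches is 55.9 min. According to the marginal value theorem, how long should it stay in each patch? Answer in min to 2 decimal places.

Maximise g(t)/(T+t): set derivative to zero → g'(t)(T+t) = g(t).
g'(t) = 120·20/(t + 20)². Setting 120·20/(t+20)² = 120t/[(t+20)(55.9+t)] gives 20(55.9+t) = t(t+20), so t² = 20×55.9 = 1118.
t* = √1118 = 33.44 min.

33.44 min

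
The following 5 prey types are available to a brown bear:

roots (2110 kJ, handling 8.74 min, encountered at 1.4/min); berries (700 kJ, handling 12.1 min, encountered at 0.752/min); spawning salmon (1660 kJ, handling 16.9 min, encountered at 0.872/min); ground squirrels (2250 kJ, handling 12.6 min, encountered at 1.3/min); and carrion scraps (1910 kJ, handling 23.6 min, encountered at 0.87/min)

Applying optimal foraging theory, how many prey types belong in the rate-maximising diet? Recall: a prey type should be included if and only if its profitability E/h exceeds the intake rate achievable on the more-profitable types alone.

1

Rank by E/h (kJ/min): roots 241, ground squirrels 179, spawning salmon 98.2, carrion scraps 80.9, berries 57.9. Include each in turn until the next type's E/h falls below the running intake rate.
Rate on top 1: 223.2. ground squirrels: 179 < 223.2 → exclude; stop.
Optimal diet: roots — 1 of 5 types.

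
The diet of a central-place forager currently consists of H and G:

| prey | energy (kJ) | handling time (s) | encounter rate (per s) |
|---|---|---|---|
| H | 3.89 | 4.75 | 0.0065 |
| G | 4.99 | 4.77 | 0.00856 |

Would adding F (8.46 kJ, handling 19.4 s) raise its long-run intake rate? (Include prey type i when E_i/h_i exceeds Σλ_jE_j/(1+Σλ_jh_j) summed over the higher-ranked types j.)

Intake rate on the current diet: R = (0.0065×3.89 + 0.00856×4.99) / (1 + 0.0065×4.75 + 0.00856×4.77) = 0.068/1.072 = 0.06345 kJ/s.
F: E/h = 8.46/19.4 = 0.4361 kJ/s.
Since 0.4361 > R, including F increases the long-run rate.

Yes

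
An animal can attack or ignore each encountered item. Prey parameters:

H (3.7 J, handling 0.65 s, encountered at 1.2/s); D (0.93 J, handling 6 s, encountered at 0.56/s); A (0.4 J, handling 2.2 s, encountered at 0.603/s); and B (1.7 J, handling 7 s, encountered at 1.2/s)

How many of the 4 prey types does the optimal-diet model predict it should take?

E/h in descending order: H 5.69, B 0.243, A 0.182, D 0.155 J/s. The optimal diet is the largest prefix of this list for which every included type satisfies E_i/h_i > R on the types above it.
Rate on top 1: 2.494. B: 0.243 < 2.494 → exclude; stop.
Optimal diet: H — 1 of 4 types.

1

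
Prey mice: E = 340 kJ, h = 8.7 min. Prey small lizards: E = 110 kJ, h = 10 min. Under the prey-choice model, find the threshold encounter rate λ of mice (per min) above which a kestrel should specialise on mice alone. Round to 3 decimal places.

At the threshold, the rate on mice alone equals the profitability of small lizards: λ·340/(1 + λ·8.7) = 110/10 = 11.
Rearranging, λ(340 − 11×8.7) = 11, so λ = 11/244.3 = 0.04503 per min.

0.045 per min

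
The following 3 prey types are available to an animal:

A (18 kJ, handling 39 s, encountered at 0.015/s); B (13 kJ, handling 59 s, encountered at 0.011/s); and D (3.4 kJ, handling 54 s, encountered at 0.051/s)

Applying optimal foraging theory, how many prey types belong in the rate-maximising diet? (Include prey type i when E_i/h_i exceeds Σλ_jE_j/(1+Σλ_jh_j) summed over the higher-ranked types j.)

Profitabilities (E/h, kJ/s): A 0.462, B 0.22, D 0.063. Add prey in this order while the next type's profitability exceeds the intake rate on those already taken.
Rate on top 1: 0.1703. B: 0.22 > 0.1703 → include.
Rate on top 2: 0.1849. D: 0.063 < 0.1849 → exclude; stop.
Optimal diet: A, B — 2 of 3 types.

2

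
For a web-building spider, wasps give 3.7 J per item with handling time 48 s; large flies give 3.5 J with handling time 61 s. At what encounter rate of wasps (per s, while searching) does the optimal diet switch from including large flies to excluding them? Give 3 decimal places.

0.061 per s

At the threshold, the rate on wasps alone equals the profitability of large flies: λ·3.7/(1 + λ·48) = 3.5/61 = 0.05738.
Rearranging, λ(3.7 − 0.05738×48) = 0.05738, so λ = 0.05738/0.9459 = 0.06066 per s.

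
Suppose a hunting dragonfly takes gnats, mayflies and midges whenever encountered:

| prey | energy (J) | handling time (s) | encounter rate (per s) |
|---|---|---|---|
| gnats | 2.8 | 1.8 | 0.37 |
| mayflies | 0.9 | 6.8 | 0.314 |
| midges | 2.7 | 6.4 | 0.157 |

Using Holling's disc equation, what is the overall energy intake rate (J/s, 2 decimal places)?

0.36 J/s

R = Σλ_iE_i / (1 + Σλ_ih_i)
Numerator: 0.37×2.8 + 0.314×0.9 + 0.157×2.7 = 1.743
Denominator: 1 + 0.37×1.8 + 0.314×6.8 + 0.157×6.4 = 4.806
R = 1.743/4.806 = 0.3626 J/s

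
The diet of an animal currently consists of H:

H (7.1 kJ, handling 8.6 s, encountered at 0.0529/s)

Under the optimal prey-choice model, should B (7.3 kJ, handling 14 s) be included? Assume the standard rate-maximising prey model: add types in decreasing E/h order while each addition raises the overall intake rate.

Yes

On H alone, R = ΣλE/(1+Σλh) = 0.3756/1.455 = 0.2581 kJ/s.
Profitability of B: 7.3/14 = 0.5214 kJ/s.
Since 0.5214 > R, including B increases the long-run rate.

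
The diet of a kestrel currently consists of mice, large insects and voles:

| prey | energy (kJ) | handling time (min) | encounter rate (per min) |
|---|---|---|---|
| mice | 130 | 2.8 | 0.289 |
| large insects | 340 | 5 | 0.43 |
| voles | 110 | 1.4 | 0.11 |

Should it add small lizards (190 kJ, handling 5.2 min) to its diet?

Current rate: (0.289×130 + 0.43×340 + 0.11×110)/(1 + 0.289×2.8 + 0.43×5 + 0.11×1.4) = 47.62 kJ/min.
small lizards: E/h = 190/5.2 = 36.54 kJ/min.
36.54 < 47.62, so adding small lizards would lower the average — exclude it.

No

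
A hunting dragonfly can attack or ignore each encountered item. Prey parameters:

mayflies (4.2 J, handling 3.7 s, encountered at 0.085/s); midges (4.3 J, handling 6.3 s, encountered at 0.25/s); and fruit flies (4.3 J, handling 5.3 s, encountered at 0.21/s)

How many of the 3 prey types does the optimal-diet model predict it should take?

E/h in descending order: mayflies 1.14, fruit flies 0.811, midges 0.683 J/s. The optimal diet is the largest prefix of this list for which every included type satisfies E_i/h_i > R on the types above it.
Rate on top 1: 0.2716. fruit flies: 0.811 > 0.2716 → include.
Rate on top 2: 0.5191. midges: 0.683 > 0.5191 → include.
Optimal diet: mayflies, fruit flies, midges — 3 of 3 types.

3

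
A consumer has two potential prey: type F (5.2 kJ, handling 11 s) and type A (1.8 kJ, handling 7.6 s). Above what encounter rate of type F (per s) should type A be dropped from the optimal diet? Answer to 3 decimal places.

At the threshold, the rate on type F alone equals the profitability of type A: λ·5.2/(1 + λ·11) = 1.8/7.6 = 0.2368.
Rearranging, λ(5.2 − 0.2368×11) = 0.2368, so λ = 0.2368/2.595 = 0.09128 per s.

0.091 per s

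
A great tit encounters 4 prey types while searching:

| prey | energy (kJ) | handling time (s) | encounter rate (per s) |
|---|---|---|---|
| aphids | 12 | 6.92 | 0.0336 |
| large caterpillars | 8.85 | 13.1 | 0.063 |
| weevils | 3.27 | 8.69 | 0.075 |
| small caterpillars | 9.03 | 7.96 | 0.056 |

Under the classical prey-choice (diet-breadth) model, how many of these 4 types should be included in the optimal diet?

3

Profitabilities (E/h, kJ/s): aphids 1.73, small caterpillars 1.13, large caterpillars 0.676, weevils 0.376. Add prey in this order while the next type's profitability exceeds the intake rate on those already taken.
Rate on top 1: 0.3271. small caterpillars: 1.13 > 0.3271 → include.
Rate on top 2: 0.5416. large caterpillars: 0.676 > 0.5416 → include.
Rate on top 3: 0.5857. weevils: 0.376 < 0.5857 → exclude; stop.
Optimal diet: aphids, small caterpillars, large caterpillars — 3 of 4 types.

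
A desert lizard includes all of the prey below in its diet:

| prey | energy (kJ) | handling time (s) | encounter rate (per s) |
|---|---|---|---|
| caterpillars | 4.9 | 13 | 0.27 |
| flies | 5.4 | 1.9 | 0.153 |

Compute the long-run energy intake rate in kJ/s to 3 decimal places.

Energy encountered per unit search time: 0.27×4.9 + 0.153×5.4 = 2.149 kJ/s.
Handling time per unit search time: 0.27×13 + 0.153×1.9 = 3.801.
Rate = 2.149/(1 + 3.801) = 0.4477 kJ/s.

0.448 kJ/s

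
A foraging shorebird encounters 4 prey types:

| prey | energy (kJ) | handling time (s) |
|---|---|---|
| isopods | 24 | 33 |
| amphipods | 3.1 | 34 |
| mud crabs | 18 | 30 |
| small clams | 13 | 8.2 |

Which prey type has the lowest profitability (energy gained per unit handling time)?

In descending order of E/h:
small clams: 13/8.2 = 1.59 kJ/s
isopods: 24/33 = 0.727 kJ/s
mud crabs: 18/30 = 0.6 kJ/s
amphipods: 3.1/34 = 0.0912 kJ/s

amphipods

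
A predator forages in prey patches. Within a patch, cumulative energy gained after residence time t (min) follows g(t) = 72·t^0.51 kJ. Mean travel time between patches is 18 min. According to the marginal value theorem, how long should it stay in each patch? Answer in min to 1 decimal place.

18.7 min

By the marginal value theorem, leave when the instantaneous gain rate g'(t) equals the habitat-wide average g(t)/(T + t).
g'(t) = 0.51·72·t^-0.49. Setting 0.51·72·t^-0.49 = 72·t^0.51/(18+t) gives 0.51(18+t) = t, so 0.49·t = 0.51×18.
t* = 0.51×18/0.49 = 18.73 min.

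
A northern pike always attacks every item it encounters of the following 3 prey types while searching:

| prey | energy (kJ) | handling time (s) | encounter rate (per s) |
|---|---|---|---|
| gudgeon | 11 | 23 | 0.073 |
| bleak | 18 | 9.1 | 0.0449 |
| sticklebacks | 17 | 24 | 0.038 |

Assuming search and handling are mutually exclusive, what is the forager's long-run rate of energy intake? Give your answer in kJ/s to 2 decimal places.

0.56 kJ/s

R = Σλ_iE_i / (1 + Σλ_ih_i)
Numerator: 0.073×11 + 0.0449×18 + 0.038×17 = 2.257
Denominator: 1 + 0.073×23 + 0.0449×9.1 + 0.038×24 = 4
R = 2.257/4 = 0.5644 kJ/s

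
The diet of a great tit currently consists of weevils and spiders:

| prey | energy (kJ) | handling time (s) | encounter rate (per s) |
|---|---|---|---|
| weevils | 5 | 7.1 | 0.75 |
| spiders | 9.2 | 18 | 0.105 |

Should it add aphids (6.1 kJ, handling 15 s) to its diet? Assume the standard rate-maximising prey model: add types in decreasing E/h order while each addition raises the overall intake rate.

No

Current rate: (0.75×5 + 0.105×9.2)/(1 + 0.75×7.1 + 0.105×18) = 0.5741 kJ/s.
Profitability of aphids: 6.1/15 = 0.4067 kJ/s.
Since 0.4067 < R, time spent handling aphids is better spent searching.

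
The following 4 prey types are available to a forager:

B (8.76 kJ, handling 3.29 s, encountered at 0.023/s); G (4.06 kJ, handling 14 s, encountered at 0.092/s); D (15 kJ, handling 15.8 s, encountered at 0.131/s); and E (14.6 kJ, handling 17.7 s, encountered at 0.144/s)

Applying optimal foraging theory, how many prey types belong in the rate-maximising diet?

Profitabilities (E/h, kJ/s): B 2.66, D 0.949, E 0.825, G 0.29. Add prey in this order while the next type's profitability exceeds the intake rate on those already taken.
Rate on top 1: 0.1873. D: 0.949 > 0.1873 → include.
Rate on top 2: 0.6888. E: 0.825 > 0.6888 → include.
Rate on top 3: 0.7497. G: 0.29 < 0.7497 → exclude; stop.
Optimal diet: B, D, E — 3 of 4 types.

3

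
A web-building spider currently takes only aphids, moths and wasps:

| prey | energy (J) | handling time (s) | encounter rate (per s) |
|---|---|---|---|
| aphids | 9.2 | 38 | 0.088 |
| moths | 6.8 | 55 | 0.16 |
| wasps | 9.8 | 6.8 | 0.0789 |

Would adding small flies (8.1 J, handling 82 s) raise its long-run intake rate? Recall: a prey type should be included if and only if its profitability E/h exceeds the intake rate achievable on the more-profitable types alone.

No

On aphids, moths and wasps alone, R = ΣλE/(1+Σλh) = 2.671/13.68 = 0.1952 J/s.
small flies: E/h = 8.1/82 = 0.09878 J/s.
Since 0.09878 < R, time spent handling small flies is better spent searching.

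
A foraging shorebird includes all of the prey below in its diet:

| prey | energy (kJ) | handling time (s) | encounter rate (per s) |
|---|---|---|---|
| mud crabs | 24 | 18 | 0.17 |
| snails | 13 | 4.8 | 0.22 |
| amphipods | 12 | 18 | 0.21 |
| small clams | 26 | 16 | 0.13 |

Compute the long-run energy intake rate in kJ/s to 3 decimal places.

1.170 kJ/s

R = Σλ_iE_i / (1 + Σλ_ih_i)
Numerator: 0.17×24 + 0.22×13 + 0.21×12 + 0.13×26 = 12.84
Denominator: 1 + 0.17×18 + 0.22×4.8 + 0.21×18 + 0.13×16 = 10.98
R = 12.84/10.98 = 1.17 kJ/s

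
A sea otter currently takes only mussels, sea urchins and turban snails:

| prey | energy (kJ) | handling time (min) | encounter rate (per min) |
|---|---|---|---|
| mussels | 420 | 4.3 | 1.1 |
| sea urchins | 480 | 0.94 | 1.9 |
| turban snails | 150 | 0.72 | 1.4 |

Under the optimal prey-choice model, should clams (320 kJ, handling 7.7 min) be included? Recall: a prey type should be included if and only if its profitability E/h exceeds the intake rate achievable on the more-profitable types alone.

Intake rate on the current diet: R = (1.1×420 + 1.9×480 + 1.4×150) / (1 + 1.1×4.3 + 1.9×0.94 + 1.4×0.72) = 1584/8.524 = 185.8 kJ/min.
Profitability of clams: 320/7.7 = 41.56 kJ/min.
41.56 < 185.8, so adding clams would lower the average — exclude it.

No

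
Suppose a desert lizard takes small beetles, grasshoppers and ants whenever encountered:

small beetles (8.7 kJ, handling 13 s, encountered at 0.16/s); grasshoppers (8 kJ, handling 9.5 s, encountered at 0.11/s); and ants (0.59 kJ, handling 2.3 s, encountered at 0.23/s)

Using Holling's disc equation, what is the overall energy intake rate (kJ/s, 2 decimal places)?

0.52 kJ/s

R = Σλ_iE_i / (1 + Σλ_ih_i)
Numerator: 0.16×8.7 + 0.11×8 + 0.23×0.59 = 2.408
Denominator: 1 + 0.16×13 + 0.11×9.5 + 0.23×2.3 = 4.654
R = 2.408/4.654 = 0.5173 kJ/s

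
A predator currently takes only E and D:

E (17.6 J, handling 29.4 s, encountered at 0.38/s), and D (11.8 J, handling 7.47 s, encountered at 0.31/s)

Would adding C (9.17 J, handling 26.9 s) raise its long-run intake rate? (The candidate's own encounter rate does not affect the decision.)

Intake rate on the current diet: R = (0.38×17.6 + 0.31×11.8) / (1 + 0.38×29.4 + 0.31×7.47) = 10.35/14.49 = 0.7141 J/s.
Profitability of C: 9.17/26.9 = 0.3409 J/s.
0.3409 < 0.7141, so adding C would lower the average — exclude it.

No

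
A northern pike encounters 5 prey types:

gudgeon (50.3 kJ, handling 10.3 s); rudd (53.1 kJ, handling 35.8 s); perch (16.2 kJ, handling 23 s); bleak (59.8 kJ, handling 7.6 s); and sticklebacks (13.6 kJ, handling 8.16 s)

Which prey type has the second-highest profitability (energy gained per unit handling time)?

In descending order of E/h:
bleak: 59.8/7.6 = 7.87 kJ/s
gudgeon: 50.3/10.3 = 4.88 kJ/s
sticklebacks: 13.6/8.16 = 1.67 kJ/s
rudd: 53.1/35.8 = 1.48 kJ/s
perch: 16.2/23 = 0.704 kJ/s

gudgeon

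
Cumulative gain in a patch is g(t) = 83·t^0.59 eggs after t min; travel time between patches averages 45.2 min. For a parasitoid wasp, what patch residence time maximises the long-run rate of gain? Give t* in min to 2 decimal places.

By the marginal value theorem, leave when the instantaneous gain rate g'(t) equals the habitat-wide average g(t)/(T + t).
g'(t) = 0.59·83·t^-0.41. Setting 0.59·83·t^-0.41 = 83·t^0.59/(45.2+t) gives 0.59(45.2+t) = t, so 0.41·t = 0.59×45.2.
t* = 0.59×45.2/0.41 = 65.04 min.

65.04 min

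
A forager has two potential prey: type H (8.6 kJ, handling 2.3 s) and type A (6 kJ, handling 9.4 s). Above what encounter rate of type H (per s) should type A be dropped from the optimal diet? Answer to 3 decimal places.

The zero-one rule: include type A iff E₂/h₂ > λE₁/(1+λh₁). Equality gives the switch point.
λE₁h₂ = E₂ + λE₂h₁ ⇒ λ = E₂/(E₁h₂ − E₂h₁) = 6/(80.84 − 13.8) = 0.0895 per s.

0.089 per s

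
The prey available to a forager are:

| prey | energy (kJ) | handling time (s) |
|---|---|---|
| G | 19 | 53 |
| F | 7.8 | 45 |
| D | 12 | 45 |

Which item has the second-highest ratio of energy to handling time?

In descending order of E/h:
G: 19/53 = 0.358 kJ/s
D: 12/45 = 0.267 kJ/s
F: 7.8/45 = 0.173 kJ/s

D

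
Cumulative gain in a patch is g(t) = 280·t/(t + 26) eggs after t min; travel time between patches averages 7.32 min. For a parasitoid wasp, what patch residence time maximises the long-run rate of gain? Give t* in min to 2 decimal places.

13.80 min

By the marginal value theorem, leave when the instantaneous gain rate g'(t) equals the habitat-wide average g(t)/(T + t).
g'(t) = 280·26/(t + 26)². Setting 280·26/(t+26)² = 280t/[(t+26)(7.32+t)] gives 26(7.32+t) = t(t+26), so t² = 26×7.32 = 190.3.
t* = √190.3 = 13.8 min.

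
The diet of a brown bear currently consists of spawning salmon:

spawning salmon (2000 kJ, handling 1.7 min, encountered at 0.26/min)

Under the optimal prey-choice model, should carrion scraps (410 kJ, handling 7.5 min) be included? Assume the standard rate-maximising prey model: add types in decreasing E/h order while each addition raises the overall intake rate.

No

On spawning salmon alone, R = ΣλE/(1+Σλh) = 520/1.442 = 360.6 kJ/min.
carrion scraps: E/h = 410/7.5 = 54.67 kJ/min.
Since 54.67 < R, time spent handling carrion scraps is better spent searching.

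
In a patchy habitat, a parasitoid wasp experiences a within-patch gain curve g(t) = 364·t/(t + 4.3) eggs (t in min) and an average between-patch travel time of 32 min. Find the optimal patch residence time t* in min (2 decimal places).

Optimal t* satisfies g'(t*) = g(t*)/(T + t*).
g'(t) = 364·4.3/(t + 4.3)². Setting 364·4.3/(t+4.3)² = 364t/[(t+4.3)(32+t)] gives 4.3(32+t) = t(t+4.3), so t² = 4.3×32 = 137.6.
t* = √137.6 = 11.73 min.

11.73 min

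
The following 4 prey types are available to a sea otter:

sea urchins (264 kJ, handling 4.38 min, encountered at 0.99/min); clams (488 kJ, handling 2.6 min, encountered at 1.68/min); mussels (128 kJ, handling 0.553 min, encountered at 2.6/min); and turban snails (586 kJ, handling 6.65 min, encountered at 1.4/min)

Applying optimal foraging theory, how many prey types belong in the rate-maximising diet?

Rank by E/h (kJ/min): mussels 231, clams 188, turban snails 88.1, sea urchins 60.3. Include each in turn until the next type's E/h falls below the running intake rate.
Rate on top 1: 136.5. clams: 188 > 136.5 → include.
Rate on top 2: 169.4. turban snails: 88.1 < 169.4 → exclude; stop.
Optimal diet: mussels, clams — 2 of 4 types.

2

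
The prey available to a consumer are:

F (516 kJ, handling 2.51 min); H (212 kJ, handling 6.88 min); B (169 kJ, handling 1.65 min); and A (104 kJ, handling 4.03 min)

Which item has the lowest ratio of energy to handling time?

In descending order of E/h:
F: 516/2.51 = 206 kJ/min
B: 169/1.65 = 102 kJ/min
H: 212/6.88 = 30.8 kJ/min
A: 104/4.03 = 25.8 kJ/min

A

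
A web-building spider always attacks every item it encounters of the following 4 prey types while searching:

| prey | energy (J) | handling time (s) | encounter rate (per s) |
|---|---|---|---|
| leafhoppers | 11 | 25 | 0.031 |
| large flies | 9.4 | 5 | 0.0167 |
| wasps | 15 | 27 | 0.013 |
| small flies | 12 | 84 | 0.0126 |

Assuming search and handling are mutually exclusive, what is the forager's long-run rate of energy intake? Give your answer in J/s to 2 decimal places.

R = Σλ_iE_i / (1 + Σλ_ih_i)
Numerator: 0.031×11 + 0.0167×9.4 + 0.013×15 + 0.0126×12 = 0.8442
Denominator: 1 + 0.031×25 + 0.0167×5 + 0.013×27 + 0.0126×84 = 3.268
R = 0.8442/3.268 = 0.2583 J/s

0.26 J/s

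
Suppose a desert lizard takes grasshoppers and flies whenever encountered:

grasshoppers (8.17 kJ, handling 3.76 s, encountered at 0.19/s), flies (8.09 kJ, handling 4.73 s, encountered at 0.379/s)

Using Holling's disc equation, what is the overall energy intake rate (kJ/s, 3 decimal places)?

1.317 kJ/s

R = (0.19×8.17 + 0.379×8.09) / (1 + 0.19×3.76 + 0.379×4.73) = 4.618/3.507 = 1.317 kJ/s.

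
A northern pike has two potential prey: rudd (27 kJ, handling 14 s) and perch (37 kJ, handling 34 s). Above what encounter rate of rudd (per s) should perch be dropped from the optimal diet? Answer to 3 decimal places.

0.092 per s

The zero-one rule: include perch iff E₂/h₂ > λE₁/(1+λh₁). Equality gives the switch point.
λE₁h₂ = E₂ + λE₂h₁ ⇒ λ = E₂/(E₁h₂ − E₂h₁) = 37/(918 − 518) = 0.0925 per s.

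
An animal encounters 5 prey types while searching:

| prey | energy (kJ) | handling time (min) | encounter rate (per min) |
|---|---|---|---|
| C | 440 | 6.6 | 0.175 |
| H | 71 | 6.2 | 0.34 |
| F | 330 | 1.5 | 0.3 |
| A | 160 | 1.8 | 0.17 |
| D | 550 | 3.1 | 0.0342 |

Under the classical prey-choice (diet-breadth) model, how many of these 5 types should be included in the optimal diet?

E/h in descending order: F 220, D 177, A 88.9, C 66.7, H 11.5 kJ/min. The optimal diet is the largest prefix of this list for which every included type satisfies E_i/h_i > R on the types above it.
Rate on top 1: 68.28. D: 177 > 68.28 → include.
Rate on top 2: 75.71. A: 88.9 > 75.71 → include.
Rate on top 3: 77.88. C: 66.7 < 77.88 → exclude; stop.
Optimal diet: F, D, A — 3 of 5 types.

3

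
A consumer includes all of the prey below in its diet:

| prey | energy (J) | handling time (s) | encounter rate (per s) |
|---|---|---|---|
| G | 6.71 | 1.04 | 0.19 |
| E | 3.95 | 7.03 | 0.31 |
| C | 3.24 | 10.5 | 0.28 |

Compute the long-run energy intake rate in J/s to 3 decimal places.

0.539 J/s

R = Σλ_iE_i / (1 + Σλ_ih_i)
Numerator: 0.19×6.71 + 0.31×3.95 + 0.28×3.24 = 3.407
Denominator: 1 + 0.19×1.04 + 0.31×7.03 + 0.28×10.5 = 6.317
R = 3.407/6.317 = 0.5393 J/s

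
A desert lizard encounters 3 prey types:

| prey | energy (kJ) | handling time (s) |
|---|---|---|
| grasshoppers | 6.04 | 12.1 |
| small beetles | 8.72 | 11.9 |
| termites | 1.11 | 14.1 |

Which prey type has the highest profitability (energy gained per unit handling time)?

small beetles

Profitability E/h (kJ/s): grasshoppers = 6.04/12.1 = 0.499, small beetles = 8.72/11.9 = 0.733, termites = 1.11/14.1 = 0.0787.
Ranked: small beetles > grasshoppers > termites.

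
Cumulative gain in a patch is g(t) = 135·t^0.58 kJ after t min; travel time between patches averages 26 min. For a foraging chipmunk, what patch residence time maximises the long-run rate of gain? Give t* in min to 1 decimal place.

35.9 min

Optimal t* satisfies g'(t*) = g(t*)/(T + t*).
g'(t) = 0.58·135·t^-0.42. Setting 0.58·135·t^-0.42 = 135·t^0.58/(26+t) gives 0.58(26+t) = t, so 0.42·t = 0.58×26.
t* = 0.58×26/0.42 = 35.9 min.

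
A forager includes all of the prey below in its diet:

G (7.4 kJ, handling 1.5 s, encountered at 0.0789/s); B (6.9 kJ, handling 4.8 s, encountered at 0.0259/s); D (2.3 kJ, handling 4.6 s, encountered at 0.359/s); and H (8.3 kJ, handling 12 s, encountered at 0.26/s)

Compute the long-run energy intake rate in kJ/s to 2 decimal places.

0.62 kJ/s

R = Σλ_iE_i / (1 + Σλ_ih_i)
Numerator: 0.0789×7.4 + 0.0259×6.9 + 0.359×2.3 + 0.26×8.3 = 3.746
Denominator: 1 + 0.0789×1.5 + 0.0259×4.8 + 0.359×4.6 + 0.26×12 = 6.014
R = 3.746/6.014 = 0.6229 kJ/s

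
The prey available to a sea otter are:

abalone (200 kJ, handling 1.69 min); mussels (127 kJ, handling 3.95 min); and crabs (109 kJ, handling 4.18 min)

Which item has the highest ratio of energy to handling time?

abalone

In descending order of E/h:
abalone: 200/1.69 = 118 kJ/min
mussels: 127/3.95 = 32.2 kJ/min
crabs: 109/4.18 = 26.1 kJ/min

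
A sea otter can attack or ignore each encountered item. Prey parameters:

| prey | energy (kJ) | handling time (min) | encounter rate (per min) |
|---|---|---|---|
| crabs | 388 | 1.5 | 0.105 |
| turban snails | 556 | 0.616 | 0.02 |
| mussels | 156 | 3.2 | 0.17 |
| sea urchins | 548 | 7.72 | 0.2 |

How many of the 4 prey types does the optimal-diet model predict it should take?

3

Rank by E/h (kJ/min): turban snails 903, crabs 259, sea urchins 71, mussels 48.8. Include each in turn until the next type's E/h falls below the running intake rate.
Rate on top 1: 10.98. crabs: 259 > 10.98 → include.
Rate on top 2: 44.33. sea urchins: 71 > 44.33 → include.
Rate on top 3: 59.5. mussels: 48.8 < 59.5 → exclude; stop.
Optimal diet: turban snails, crabs, sea urchins — 3 of 4 types.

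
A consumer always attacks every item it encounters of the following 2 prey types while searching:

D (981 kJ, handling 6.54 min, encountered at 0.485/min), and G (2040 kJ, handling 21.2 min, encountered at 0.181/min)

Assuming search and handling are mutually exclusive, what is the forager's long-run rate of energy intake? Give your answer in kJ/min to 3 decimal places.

R = (0.485×981 + 0.181×2040) / (1 + 0.485×6.54 + 0.181×21.2) = 845/8.009 = 105.5 kJ/min.

105.508 kJ/min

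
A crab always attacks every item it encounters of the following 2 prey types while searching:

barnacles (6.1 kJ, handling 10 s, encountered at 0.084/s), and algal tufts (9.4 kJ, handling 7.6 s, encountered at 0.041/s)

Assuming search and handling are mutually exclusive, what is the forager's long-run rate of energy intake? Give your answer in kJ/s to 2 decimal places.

R = (0.084×6.1 + 0.041×9.4) / (1 + 0.084×10 + 0.041×7.6) = 0.8978/2.152 = 0.4173 kJ/s.

0.42 kJ/s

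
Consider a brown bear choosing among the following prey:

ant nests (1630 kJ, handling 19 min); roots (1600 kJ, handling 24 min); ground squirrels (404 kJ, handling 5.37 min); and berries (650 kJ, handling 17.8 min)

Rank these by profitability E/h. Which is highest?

ant nests

In descending order of E/h:
ant nests: 1630/19 = 85.8 kJ/min
ground squirrels: 404/5.37 = 75.2 kJ/min
roots: 1600/24 = 66.7 kJ/min
berries: 650/17.8 = 36.5 kJ/min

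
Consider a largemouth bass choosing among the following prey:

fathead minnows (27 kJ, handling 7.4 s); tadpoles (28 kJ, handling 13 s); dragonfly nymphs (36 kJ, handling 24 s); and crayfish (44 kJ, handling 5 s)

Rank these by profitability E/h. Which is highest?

crayfish

In descending order of E/h:
crayfish: 44/5 = 8.8 kJ/s
fathead minnows: 27/7.4 = 3.65 kJ/s
tadpoles: 28/13 = 2.15 kJ/s
dragonfly nymphs: 36/24 = 1.5 kJ/s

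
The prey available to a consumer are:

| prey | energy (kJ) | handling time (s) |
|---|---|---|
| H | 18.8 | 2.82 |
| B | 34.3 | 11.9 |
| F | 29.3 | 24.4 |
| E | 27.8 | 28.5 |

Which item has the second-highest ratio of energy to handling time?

In descending order of E/h:
H: 18.8/2.82 = 6.67 kJ/s
B: 34.3/11.9 = 2.88 kJ/s
F: 29.3/24.4 = 1.2 kJ/s
E: 27.8/28.5 = 0.975 kJ/s

B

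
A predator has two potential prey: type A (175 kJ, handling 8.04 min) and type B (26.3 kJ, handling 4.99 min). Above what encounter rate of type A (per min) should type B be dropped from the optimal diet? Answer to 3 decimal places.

At the threshold, the rate on type A alone equals the profitability of type B: λ·175/(1 + λ·8.04) = 26.3/4.99 = 5.271.
Rearranging, λ(175 − 5.271×8.04) = 5.271, so λ = 5.271/132.6 = 0.03974 per min.

0.040 per min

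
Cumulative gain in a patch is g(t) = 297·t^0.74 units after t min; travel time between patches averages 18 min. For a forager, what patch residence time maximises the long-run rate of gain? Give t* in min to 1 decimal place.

Maximise g(t)/(T+t): set derivative to zero → g'(t)(T+t) = g(t).
g'(t) = 0.74·297·t^-0.26. Setting 0.74·297·t^-0.26 = 297·t^0.74/(18+t) gives 0.74(18+t) = t, so 0.26·t = 0.74×18.
t* = 0.74×18/0.26 = 51.23 min.

51.2 min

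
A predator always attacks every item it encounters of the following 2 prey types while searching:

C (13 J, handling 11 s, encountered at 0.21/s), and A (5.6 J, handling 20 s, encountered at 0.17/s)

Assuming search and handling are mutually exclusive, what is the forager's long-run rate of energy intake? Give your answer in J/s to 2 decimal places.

0.55 J/s

R = (0.21×13 + 0.17×5.6) / (1 + 0.21×11 + 0.17×20) = 3.682/6.71 = 0.5487 J/s.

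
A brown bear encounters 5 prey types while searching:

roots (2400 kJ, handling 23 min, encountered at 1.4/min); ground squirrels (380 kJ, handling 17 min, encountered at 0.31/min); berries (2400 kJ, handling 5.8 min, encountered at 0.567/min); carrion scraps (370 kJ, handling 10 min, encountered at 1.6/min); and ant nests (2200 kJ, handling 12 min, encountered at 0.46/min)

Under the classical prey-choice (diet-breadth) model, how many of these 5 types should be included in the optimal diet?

1

Profitabilities (E/h, kJ/min): berries 414, ant nests 183, roots 104, carrion scraps 37, ground squirrels 22.4. Add prey in this order while the next type's profitability exceeds the intake rate on those already taken.
Rate on top 1: 317.3. ant nests: 183 < 317.3 → exclude; stop.
Optimal diet: berries — 1 of 5 types.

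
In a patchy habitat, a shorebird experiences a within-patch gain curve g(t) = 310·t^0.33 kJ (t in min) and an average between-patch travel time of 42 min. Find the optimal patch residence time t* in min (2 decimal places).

20.69 min

By the marginal value theorem, leave when the instantaneous gain rate g'(t) equals the habitat-wide average g(t)/(T + t).
g'(t) = 0.33·310·t^-0.67. Setting 0.33·310·t^-0.67 = 310·t^0.33/(42+t) gives 0.33(42+t) = t, so 0.67·t = 0.33×42.
t* = 0.33×42/0.67 = 20.69 min.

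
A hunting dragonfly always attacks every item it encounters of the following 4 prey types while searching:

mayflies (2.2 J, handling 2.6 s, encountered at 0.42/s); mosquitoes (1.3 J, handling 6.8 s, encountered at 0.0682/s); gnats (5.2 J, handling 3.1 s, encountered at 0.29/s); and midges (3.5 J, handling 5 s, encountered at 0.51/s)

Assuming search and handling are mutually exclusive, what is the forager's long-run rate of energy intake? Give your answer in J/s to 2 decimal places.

R = (0.42×2.2 + 0.0682×1.3 + 0.29×5.2 + 0.51×3.5) / (1 + 0.42×2.6 + 0.0682×6.8 + 0.29×3.1 + 0.51×5) = 4.306/6.005 = 0.717 J/s.

0.72 J/s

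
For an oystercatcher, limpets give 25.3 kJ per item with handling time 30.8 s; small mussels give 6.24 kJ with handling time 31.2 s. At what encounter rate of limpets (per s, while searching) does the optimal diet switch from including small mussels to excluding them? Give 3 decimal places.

0.010 per s

Drop small mussels once their profitability E₂/h₂ falls below the rate achievable on limpets alone: E₂/h₂ = λE₁/(1 + λh₁).
Solve for λ: λE₁h₂ = E₂(1 + λh₁) → λ(E₁h₂ − E₂h₁) = E₂ → λ = E₂/(E₁h₂ − E₂h₁).
λ = 6.24/(25.3×31.2 − 6.24×30.8) = 6.24/597.2 = 0.01045 per s.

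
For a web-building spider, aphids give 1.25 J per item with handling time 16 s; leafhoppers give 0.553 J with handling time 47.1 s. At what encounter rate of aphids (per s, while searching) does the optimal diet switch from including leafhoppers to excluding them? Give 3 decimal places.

0.011 per s

At the threshold, the rate on aphids alone equals the profitability of leafhoppers: λ·1.25/(1 + λ·16) = 0.553/47.1 = 0.01174.
Rearranging, λ(1.25 − 0.01174×16) = 0.01174, so λ = 0.01174/1.062 = 0.01105 per s.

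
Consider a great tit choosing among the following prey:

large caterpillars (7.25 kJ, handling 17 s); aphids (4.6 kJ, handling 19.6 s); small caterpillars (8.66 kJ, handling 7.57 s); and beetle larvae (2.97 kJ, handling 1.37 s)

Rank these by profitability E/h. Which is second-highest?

small caterpillars

Profitability E/h (kJ/s): large caterpillars = 7.25/17 = 0.426, aphids = 4.6/19.6 = 0.235, small caterpillars = 8.66/7.57 = 1.14, beetle larvae = 2.97/1.37 = 2.17.
Ranked: beetle larvae > small caterpillars > large caterpillars > aphids.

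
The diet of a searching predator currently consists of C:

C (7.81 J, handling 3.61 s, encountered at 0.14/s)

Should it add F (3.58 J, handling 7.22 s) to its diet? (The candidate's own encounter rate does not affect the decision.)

No

Intake rate on the current diet: R = (0.14×7.81) / (1 + 0.14×3.61) = 1.093/1.505 = 0.7263 J/s.
Profitability of F: 3.58/7.22 = 0.4958 J/s.
Since 0.4958 < R, time spent handling F is better spent searching.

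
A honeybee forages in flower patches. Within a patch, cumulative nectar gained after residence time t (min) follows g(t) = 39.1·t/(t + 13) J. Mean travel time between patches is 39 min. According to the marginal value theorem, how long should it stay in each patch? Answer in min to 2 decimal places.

22.52 min

Maximise g(t)/(T+t): set derivative to zero → g'(t)(T+t) = g(t).
g'(t) = 39.1·13/(t + 13)². Setting 39.1·13/(t+13)² = 39.1t/[(t+13)(39+t)] gives 13(39+t) = t(t+13), so t² = 13×39 = 507.
t* = √507 = 22.52 min.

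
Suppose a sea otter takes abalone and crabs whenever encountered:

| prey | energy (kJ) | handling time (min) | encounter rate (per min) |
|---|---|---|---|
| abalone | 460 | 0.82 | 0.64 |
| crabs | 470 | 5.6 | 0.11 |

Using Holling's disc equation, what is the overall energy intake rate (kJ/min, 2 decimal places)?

R = Σλ_iE_i / (1 + Σλ_ih_i)
Numerator: 0.64×460 + 0.11×470 = 346.1
Denominator: 1 + 0.64×0.82 + 0.11×5.6 = 2.141
R = 346.1/2.141 = 161.7 kJ/min

161.67 kJ/min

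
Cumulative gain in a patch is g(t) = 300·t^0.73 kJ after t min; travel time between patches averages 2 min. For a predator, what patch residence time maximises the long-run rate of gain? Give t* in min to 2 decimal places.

5.41 min

By the marginal value theorem, leave when the instantaneous gain rate g'(t) equals the habitat-wide average g(t)/(T + t).
g'(t) = 0.73·300·t^-0.27. Setting 0.73·300·t^-0.27 = 300·t^0.73/(2+t) gives 0.73(2+t) = t, so 0.27·t = 0.73×2.
t* = 0.73×2/0.27 = 5.407 min.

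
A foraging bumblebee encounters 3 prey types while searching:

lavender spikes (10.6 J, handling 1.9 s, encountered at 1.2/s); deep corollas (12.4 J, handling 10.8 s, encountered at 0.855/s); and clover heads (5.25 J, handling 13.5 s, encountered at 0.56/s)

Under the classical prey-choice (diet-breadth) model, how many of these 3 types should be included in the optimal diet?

Profitabilities (E/h, J/s): lavender spikes 5.58, deep corollas 1.15, clover heads 0.389. Add prey in this order while the next type's profitability exceeds the intake rate on those already taken.
Rate on top 1: 3.878. deep corollas: 1.15 < 3.878 → exclude; stop.
Optimal diet: lavender spikes — 1 of 3 types.

1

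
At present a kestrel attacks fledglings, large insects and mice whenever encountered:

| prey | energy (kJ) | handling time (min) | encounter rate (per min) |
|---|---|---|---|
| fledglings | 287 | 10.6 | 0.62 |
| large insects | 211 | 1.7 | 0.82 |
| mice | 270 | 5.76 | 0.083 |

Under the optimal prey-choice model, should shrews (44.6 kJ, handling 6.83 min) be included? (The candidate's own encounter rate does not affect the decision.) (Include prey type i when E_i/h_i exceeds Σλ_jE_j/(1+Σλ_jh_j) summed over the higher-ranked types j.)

On fledglings, large insects and mice alone, R = ΣλE/(1+Σλh) = 373.4/9.444 = 39.53 kJ/min.
shrews: E/h = 44.6/6.83 = 6.53 kJ/min.
Since 6.53 < R, time spent handling shrews is better spent searching.

No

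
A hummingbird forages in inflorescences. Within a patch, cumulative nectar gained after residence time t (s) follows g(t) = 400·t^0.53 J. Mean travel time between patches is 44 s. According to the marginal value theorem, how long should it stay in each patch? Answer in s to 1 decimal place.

By the marginal value theorem, leave when the instantaneous gain rate g'(t) equals the habitat-wide average g(t)/(T + t).
g'(t) = 0.53·400·t^-0.47. Setting 0.53·400·t^-0.47 = 400·t^0.53/(44+t) gives 0.53(44+t) = t, so 0.47·t = 0.53×44.
t* = 0.53×44/0.47 = 49.62 s.

49.6 s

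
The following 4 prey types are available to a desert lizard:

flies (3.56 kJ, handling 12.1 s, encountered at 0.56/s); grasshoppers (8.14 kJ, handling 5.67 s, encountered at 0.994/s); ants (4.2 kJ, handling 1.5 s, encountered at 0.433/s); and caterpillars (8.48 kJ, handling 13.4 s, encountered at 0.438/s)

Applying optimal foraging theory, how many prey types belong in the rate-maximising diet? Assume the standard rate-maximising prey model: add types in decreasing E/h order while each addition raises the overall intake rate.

2

Profitabilities (E/h, kJ/s): ants 2.8, grasshoppers 1.44, caterpillars 0.633, flies 0.294. Add prey in this order while the next type's profitability exceeds the intake rate on those already taken.
Rate on top 1: 1.103. grasshoppers: 1.44 > 1.103 → include.
Rate on top 2: 1.36. caterpillars: 0.633 < 1.36 → exclude; stop.
Optimal diet: ants, grasshoppers — 2 of 4 types.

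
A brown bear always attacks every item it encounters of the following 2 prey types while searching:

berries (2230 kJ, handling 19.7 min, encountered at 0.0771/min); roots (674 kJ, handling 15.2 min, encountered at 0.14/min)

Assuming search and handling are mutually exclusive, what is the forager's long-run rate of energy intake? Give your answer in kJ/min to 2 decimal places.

R = Σλ_iE_i / (1 + Σλ_ih_i)
Numerator: 0.0771×2230 + 0.14×674 = 266.3
Denominator: 1 + 0.0771×19.7 + 0.14×15.2 = 4.647
R = 266.3/4.647 = 57.31 kJ/min

57.31 kJ/min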